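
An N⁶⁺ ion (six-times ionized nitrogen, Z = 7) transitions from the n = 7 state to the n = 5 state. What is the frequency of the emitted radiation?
3.15825e+15 Hz

First, find the transition energy:
E_7 = -13.6057 × 7² / 7² = -13.6057000 eV
E_5 = -13.6057 × 7² / 5² = -26.6671720 eV
|ΔE| = |E_5 - E_7| = 13.0614720 eV

Convert to Joules: E = 13.0614720 eV × (1.602177 × 10⁻¹⁹ J/eV) = 2.0926790e-18 J

Using E = hf:
f = E/h = 2.0926790e-18 J / (6.62607 × 10⁻³⁴ J·s)
f = 3.15825e+15 Hz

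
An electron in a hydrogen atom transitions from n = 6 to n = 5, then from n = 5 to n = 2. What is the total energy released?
3.02349 eV

The energy levels of hydrogen are E_n = -13.6057 / n² eV.

First transition (6 → 5):
ΔE₁ = |E_5 - E_6|
ΔE₁ = |-0.54422800000 - (-0.37793611111)| = 0.16629189 eV

Second transition (5 → 2):
ΔE₂ = |E_2 - E_5|
ΔE₂ = |-3.40142500000 - (-0.54422800000)| = 2.85719700 eV

Total energy released:
E_total = ΔE₁ + ΔE₂ = 0.16629189 + 2.85719700 = 3.02349 eV

Note: This equals the direct transition 6 → 2: 3.02349 eV ✓
Energy is conserved regardless of the path taken.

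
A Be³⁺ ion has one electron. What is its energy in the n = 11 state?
-1.799 eV

For hydrogen-like ions, the energy levels scale with Z²:
E_n = -13.6057 Z² / n² eV

For Be³⁺ (Z = 4) at n = 11:
E_11 = -13.6057 × 4² / 11²
E_11 = -13.6057 × 16 / 121
E_11 = -217.6912 / 121
E_11 = -1.799 eV

The energy is 16 times more negative than hydrogen at the same n due to the stronger nuclear charge.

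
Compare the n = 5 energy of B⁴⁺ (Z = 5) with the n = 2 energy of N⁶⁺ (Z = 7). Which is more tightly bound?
N⁶⁺ at n = 2 (E = -166.66983 eV)

Using E_n = -13.6057 Z² / n² eV:

B⁴⁺ (Z = 5) at n = 5:
E = -13.6057 × 5² / 5² = -13.6057 × 25 / 25 = -13.60570000 eV

N⁶⁺ (Z = 7) at n = 2:
E = -13.6057 × 7² / 2² = -13.6057 × 49 / 4 = -166.66982500 eV

Since -166.66982500 eV < -13.60570000 eV,
N⁶⁺ at n = 2 is more tightly bound (requires more energy to ionize).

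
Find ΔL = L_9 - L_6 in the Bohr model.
3.164e-34 J·s (or 3ℏ)

In the Bohr model, L_n = nℏ where ℏ = 1.05457e-34 J·s.

L_9 = 9ℏ = 9.49113e-34 J·s
L_6 = 6ℏ = 6.32742e-34 J·s

ΔL = L_9 - L_6 = (9 - 6)ℏ = 3ℏ
ΔL = 3 × 1.05457e-34 J·s = 3.164e-34 J·s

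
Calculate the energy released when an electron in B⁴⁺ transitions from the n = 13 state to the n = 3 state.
35.780934 eV

The energy levels are E_n = -13.6057 Z² eV / n².

Energy at n = 13: E_13 = -13.6057 × 5² / 13² = -2.012677515 eV
Energy at n = 3: E_3 = -13.6057 × 5² / 3² = -37.793611111 eV

For emission (electron falling to lower state), the photon energy is:
E_photon = E_13 - E_3 = |-2.012677515 - (-37.793611111)|
E_photon = 35.780934 eV

This energy is carried away by the emitted photon.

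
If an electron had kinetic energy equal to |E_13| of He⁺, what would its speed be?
3.37e+05 m/s (or 0.112267% of c)

The binding energy at n = 13 for He⁺ is:
E_13 = -13.6057 × 2²/13² = -0.32202840 eV
|E_13| = 0.32202840 eV

Convert to Joules:
KE = 0.32202840 eV × (1.602177 × 10⁻¹⁹ J/eV) = 5.1595e-20 J

Using KE = ½mv²:
v = √(2·KE/m_e)
v = √(2 × 5.1595e-20 J / 9.10938 × 10⁻³¹ kg)
v = 3.37e+05 m/s

This is approximately 0.112267% the speed of light.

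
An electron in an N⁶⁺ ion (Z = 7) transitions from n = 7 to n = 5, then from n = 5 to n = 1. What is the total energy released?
653.074 eV

The energy levels of N⁶⁺ are E_n = -13.6057 × 7² / n² eV.

First transition (7 → 5):
ΔE₁ = |E_5 - E_7|
ΔE₁ = |-26.667172000 - (-13.605700000)| = 13.061472 eV

Second transition (5 → 1):
ΔE₂ = |E_1 - E_5|
ΔE₂ = |-666.679300000 - (-26.667172000)| = 640.012128 eV

Total energy released:
E_total = ΔE₁ + ΔE₂ = 13.061472 + 640.012128 = 653.074 eV

Note: This equals the direct transition 7 → 1: 653.074 eV ✓
Energy is conserved regardless of the path taken.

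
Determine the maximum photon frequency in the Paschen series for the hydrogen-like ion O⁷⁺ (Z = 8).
2.34e+16 Hz

The series limit corresponds to the transition from n = ∞ to n = 3.
This is the highest energy (shortest wavelength) transition in the Paschen series.

E_∞ = 0 eV
E_3 = -13.6057 × 8² / 3² = -96.75164444 eV

Energy at series limit:
ΔE = E_∞ - E_3 = 0 - (-96.75164444) = 96.75164444 eV
E = 96.75164444 eV × (1.602177 × 10⁻¹⁹ J/eV) = 1.5501e-17 J
f = E/h = 1.5501e-17 J / (6.62607 × 10⁻³⁴ J·s) = 2.34e+16 Hz

This energy equals the ionization energy from the n = 3 state of O⁷⁺.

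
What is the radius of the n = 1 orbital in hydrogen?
0.0529 nm (or 0.5292 Å)

The Bohr radius formula is:
r_n = n² a₀ / Z

where a₀ = 0.0529177 nm is the Bohr radius.

For H (Z = 1) at n = 1:
r_1 = 1² × 0.0529177 nm / 1
r_1 = 1 × 0.0529177 nm / 1
r_1 = 0.05292 nm / 1
r_1 = 0.0529 nm

The electron orbits at approximately 0.0529 nm from the nucleus.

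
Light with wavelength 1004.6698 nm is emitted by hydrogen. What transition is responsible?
n = 7 → n = 3

First, find the photon energy from the wavelength (hc = 1239.84 eV·nm):
E = hc/λ = 1239.84 eV·nm / 1004.6698 nm = 1.2340771 eV

The energy levels of hydrogen satisfy E_n = -13.6057 / n² eV, so an emission n_i → n_f releases
ΔE = 13.6057 × (1/n_f² − 1/n_i²) eV.

Setting ΔE equal to the photon energy:
1/n_f² − 1/n_i² = 1.2340771 / 13.6057 = 0.090702948

Since 1/n_i² must be positive, we need 1/n_f² > 0.090702948, i.e. n_f ≤ 3. For each allowed n_f, solve n_i = (1/n_f² − 0.090702948)^(−1/2) and check whether it is a whole number:
  n_f = 1: 1/n_i² = 1.000000000 − 0.090702948 = 0.909297052 → n_i = 1.049  (not an integer) ✗
  n_f = 2: 1/n_i² = 0.250000000 − 0.090702948 = 0.159297052 → n_i = 2.506  (not an integer) ✗
  n_f = 3: 1/n_i² = 0.111111111 − 0.090702948 = 0.020408163 → n_i = 7.000  → integer, n_i = 7 ✓

Only n_f = 3 gives an integer upper level, n_i = 7.

The transition is from n = 7 to n = 3 (emission).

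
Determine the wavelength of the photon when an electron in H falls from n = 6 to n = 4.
2624.44358 nm

First, find the transition energy using E_n = -13.6057 / n² eV:
E_6 = -13.6057 / 6² = -0.37793611111 eV
E_4 = -13.6057 / 4² = -0.85035625000 eV

Photon energy: |ΔE| = |E_4 - E_6| = 0.47242013889 eV

Convert to wavelength using E = hc/λ with hc = 1239.84 eV·nm:
λ = hc/E = 1239.84 eV·nm / 0.47242013889 eV
λ = 2624.44358 nm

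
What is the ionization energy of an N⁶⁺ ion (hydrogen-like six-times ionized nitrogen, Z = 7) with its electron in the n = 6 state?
18.52 eV

The ionization energy is the energy needed to remove the electron completely (n → ∞).

For a hydrogen-like ion with Z = 7, E_n = -13.6057 Z² / n² eV.

At n = 6: E_6 = -13.6057 × 7² / 6² = -18.51887 eV
At n = ∞: E_∞ = 0 eV

Ionization energy = E_∞ - E_6 = 0 - (-18.51887) = 18.51887 eV
Ionization energy ≈ 18.52 eV

This is also called the binding energy of the electron in state n = 6.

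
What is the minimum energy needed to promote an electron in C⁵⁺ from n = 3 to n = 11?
50.375 eV

The energy levels of a hydrogen-like atom are E_n = -13.6057 Z² eV / n².

Energy at n = 3: E_3 = -13.6057 × 6² / 3² = -54.422800 eV
Energy at n = 11: E_11 = -13.6057 × 6² / 11² = -4.047977 eV

The excitation energy is the difference:
ΔE = E_11 - E_3
ΔE = -4.047977 - (-54.422800)
ΔE = 50.375 eV

Since this is positive, energy must be absorbed (photon absorption).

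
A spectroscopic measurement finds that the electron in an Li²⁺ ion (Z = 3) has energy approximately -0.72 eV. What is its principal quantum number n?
n = 13

The exact energy levels follow E_n = -13.6057 Z² / n² eV with Z = 3.

The measured value (-0.72 eV) is reported to only 2 significant figures, so we must test candidate n values and see which one matches to that precision.

Candidate energies:
  n = 11:  E = -13.6057 × 3² / 11² = -1.01199 eV
  n = 12:  E = -13.6057 × 3² / 12² = -0.85036 eV
  n = 13:  E = -13.6057 × 3² / 13² = -0.72456 eV  ← matches
  n = 14:  E = -13.6057 × 3² / 14² = -0.62475 eV
  n = 15:  E = -13.6057 × 3² / 15² = -0.54423 eV

Checking against the measurement of -0.72 eV (2 sig figs), only n = 13 agrees:
E_13 = -0.72456 eV, which rounds to -0.72 eV ✓

Therefore n = 13.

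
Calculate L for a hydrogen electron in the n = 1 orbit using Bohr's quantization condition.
1.05e-34 J·s (or 1ℏ)

In the Bohr model, angular momentum is quantized:
L = nℏ

where ℏ = h/(2π) = 1.0546e-34 J·s

For n = 1:
L = 1 × 1.0546e-34 J·s
L = 1.05e-34 J·s

This can also be written as L = 1ℏ.
The angular momentum is an integer multiple of the reduced Planck constant.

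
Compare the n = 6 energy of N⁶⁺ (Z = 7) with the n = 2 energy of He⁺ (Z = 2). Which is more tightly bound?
N⁶⁺ at n = 6 (E = -18.518869 eV)

Using E_n = -13.6057 Z² / n² eV:

N⁶⁺ (Z = 7) at n = 6:
E = -13.6057 × 7² / 6² = -13.6057 × 49 / 36 = -18.518869444 eV

He⁺ (Z = 2) at n = 2:
E = -13.6057 × 2² / 2² = -13.6057 × 4 / 4 = -13.605700000 eV

Since -18.518869444 eV < -13.605700000 eV,
N⁶⁺ at n = 6 is more tightly bound (requires more energy to ionize).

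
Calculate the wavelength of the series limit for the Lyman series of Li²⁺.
10.12517 nm

The series limit corresponds to the transition from n = ∞ to n = 1.
This is the highest energy (shortest wavelength) transition in the Lyman series.

E_∞ = 0 eV
E_1 = -13.6057 × 3² / 1² = -122.4513000 eV

Energy at series limit:
ΔE = E_∞ - E_1 = 0 - (-122.4513000) = 122.4513000 eV
λ = hc/E = 1239.84 eV·nm / 122.4513000 eV = 10.12517 nm

This energy equals the ionization energy from the n = 1 state of Li²⁺.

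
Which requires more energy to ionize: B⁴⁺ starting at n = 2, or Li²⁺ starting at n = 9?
B⁴⁺ at n = 2 (E = -85.04 eV)

Using E_n = -13.6057 Z² / n² eV:

B⁴⁺ (Z = 5) at n = 2:
E = -13.6057 × 5² / 2² = -13.6057 × 25 / 4 = -85.03563 eV

Li²⁺ (Z = 3) at n = 9:
E = -13.6057 × 3² / 9² = -13.6057 × 9 / 81 = -1.51174 eV

Since -85.03563 eV < -1.51174 eV,
B⁴⁺ at n = 2 is more tightly bound (requires more energy to ionize).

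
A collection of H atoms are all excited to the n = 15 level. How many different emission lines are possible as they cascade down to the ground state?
105

The electron can occupy levels n = 1, 2, ..., 15 during de-excitation — that is m = 15 - 1 + 1 = 15 distinct levels.

The number of distinct spectral lines equals the number of ways to choose 2 of these m levels (each pair gives one possible emission transition):

Number of lines = m(m-1)/2 = 15×14/2 = 105

These correspond to all possible transitions between the 15 levels:
15 → 14, 15 → 13, 15 → 12, 15 → 11, 15 → 10, 15 → 9, 15 → 8, 15 → 7...

Each transition produces a photon with a unique energy (and thus wavelength). This count does not depend on Z.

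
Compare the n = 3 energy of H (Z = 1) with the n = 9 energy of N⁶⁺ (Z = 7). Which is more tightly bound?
N⁶⁺ at n = 9 (E = -8.231 eV)

Using E_n = -13.6057 Z² / n² eV:

H (Z = 1) at n = 3:
E = -13.6057 × 1² / 3² = -13.6057 × 1 / 9 = -1.511744 eV

N⁶⁺ (Z = 7) at n = 9:
E = -13.6057 × 7² / 9² = -13.6057 × 49 / 81 = -8.230609 eV

Since -8.230609 eV < -1.511744 eV,
N⁶⁺ at n = 9 is more tightly bound (requires more energy to ionize).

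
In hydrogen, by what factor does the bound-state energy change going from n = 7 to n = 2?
12.25000

Using E_n = -13.6057 Z² / n² eV with Z = 1:

E_2 = -13.6057 / 2² = -13.6057 / 4 = -3.40142500000 eV
E_7 = -13.6057 / 7² = -13.6057 / 49 = -0.27766734694 eV

The ratio is:
E_2/E_7 = (-3.40142500000) / (-0.27766734694)
E_2/E_7 = (-13.6057/4) / (-13.6057/49)
E_2/E_7 = 49/4
E_2/E_7 = 12.25000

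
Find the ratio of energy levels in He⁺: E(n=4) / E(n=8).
4.000000

Using E_n = -13.6057 Z² / n² eV with Z = 2:

E_4 = -13.6057 × 2² / 4² = -54.4228 / 16 = -3.401425000000 eV
E_8 = -13.6057 × 2² / 8² = -54.4228 / 64 = -0.850356250000 eV

The ratio is:
E_4/E_8 = (-3.401425000000) / (-0.850356250000)
E_4/E_8 = (-54.4228/16) / (-54.4228/64)
E_4/E_8 = 64/16
E_4/E_8 = 4.000000
(Note: the Z² factors cancel in the ratio.)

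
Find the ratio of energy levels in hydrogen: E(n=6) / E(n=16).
7.11

Using E_n = -13.6057 Z² / n² eV with Z = 1:

E_6 = -13.6057 / 6² = -13.6057 / 36 = -0.37793611 eV
E_16 = -13.6057 / 16² = -13.6057 / 256 = -0.05314727 eV

The ratio is:
E_6/E_16 = (-0.37793611) / (-0.05314727)
E_6/E_16 = (-13.6057/36) / (-13.6057/256)
E_6/E_16 = 256/36
E_6/E_16 = 7.11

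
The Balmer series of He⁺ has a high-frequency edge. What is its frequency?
3.28984e+15 Hz

The series limit corresponds to the transition from n = ∞ to n = 2.
This is the highest energy (shortest wavelength) transition in the Balmer series.

E_∞ = 0 eV
E_2 = -13.6057 × 2² / 2² = -13.6057000 eV

Energy at series limit:
ΔE = E_∞ - E_2 = 0 - (-13.6057000) = 13.6057000 eV
E = 13.6057000 eV × (1.602177 × 10⁻¹⁹ J/eV) = 2.1798740e-18 J
f = E/h = 2.1798740e-18 J / (6.62607 × 10⁻³⁴ J·s) = 3.28984e+15 Hz

This energy equals the ionization energy from the n = 2 state of He⁺.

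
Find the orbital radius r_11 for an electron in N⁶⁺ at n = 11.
0.9147 nm (or 9.1472 Å)

The Bohr radius formula is:
r_n = n² a₀ / Z

where a₀ = 0.0529177 nm is the Bohr radius.

For N⁶⁺ (Z = 7) at n = 11:
r_11 = 11² × 0.0529177 nm / 7
r_11 = 121 × 0.0529177 nm / 7
r_11 = 6.40304 nm / 7
r_11 = 0.9147 nm

The electron orbits at approximately 0.9147 nm from the nucleus.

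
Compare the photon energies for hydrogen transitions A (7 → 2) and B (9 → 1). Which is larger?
9 → 1

Calculate the energy for each transition:

Transition 7 → 2:
ΔE₁ = |E_2 - E_7| = |-13.6057/2² - (-13.6057/7²)|
ΔE₁ = |-3.401425000000 - (-0.277667346939)| = 3.123757653 eV

Transition 9 → 1:
ΔE₂ = |E_1 - E_9| = |-13.6057/1² - (-13.6057/9²)|
ΔE₂ = |-13.605700000000 - (-0.167971604938)| = 13.437728395 eV

Since 13.437728395 eV > 3.123757653 eV, the transition 9 → 1 emits the more energetic photon.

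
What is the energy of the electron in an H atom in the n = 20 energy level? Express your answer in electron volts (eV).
-0.0340 eV

The energy levels of a hydrogen-like atom are given by:
E_n = -13.6057 eV / n²

For n = 20:
E_20 = -13.6057 eV / 20²
E_20 = -13.6057 eV / 400
E_20 = -0.0340 eV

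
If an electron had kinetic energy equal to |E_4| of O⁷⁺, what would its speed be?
4.38e+06 m/s (or 1.45947% of c)

The binding energy at n = 4 for O⁷⁺ is:
E_4 = -13.6057 × 8²/4² = -54.4228000 eV
|E_4| = 54.4228000 eV

Convert to Joules:
KE = 54.4228000 eV × (1.602177 × 10⁻¹⁹ J/eV) = 8.7195e-18 J

Using KE = ½mv²:
v = √(2·KE/m_e)
v = √(2 × 8.7195e-18 J / 9.10938 × 10⁻³¹ kg)
v = 4.38e+06 m/s

This is approximately 1.45947% the speed of light.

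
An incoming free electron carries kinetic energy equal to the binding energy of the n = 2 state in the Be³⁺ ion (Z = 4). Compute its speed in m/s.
4.375e+06 m/s (or 1.46% of c)

The binding energy at n = 2 for Be³⁺ is:
E_2 = -13.6057 × 4²/2² = -54.42280 eV
|E_2| = 54.42280 eV

Convert to Joules:
KE = 54.42280 eV × (1.602177 × 10⁻¹⁹ J/eV) = 8.71950e-18 J

Using KE = ½mv²:
v = √(2·KE/m_e)
v = √(2 × 8.71950e-18 J / 9.10938 × 10⁻³¹ kg)
v = 4.375e+06 m/s

This is approximately 1.46% the speed of light.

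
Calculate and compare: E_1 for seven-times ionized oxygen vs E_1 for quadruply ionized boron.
O⁷⁺ at n = 1 (E = -870.764800 eV)

Using E_n = -13.6057 Z² / n² eV:

O⁷⁺ (Z = 8) at n = 1:
E = -13.6057 × 8² / 1² = -13.6057 × 64 / 1 = -870.764800000 eV

B⁴⁺ (Z = 5) at n = 1:
E = -13.6057 × 5² / 1² = -13.6057 × 25 / 1 = -340.142500000 eV

Since -870.764800000 eV < -340.142500000 eV,
O⁷⁺ at n = 1 is more tightly bound (requires more energy to ionize).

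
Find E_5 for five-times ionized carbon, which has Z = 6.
-19.59 eV

For hydrogen-like ions, the energy levels scale with Z²:
E_n = -13.6057 Z² / n² eV

For C⁵⁺ (Z = 6) at n = 5:
E_5 = -13.6057 × 6² / 5²
E_5 = -13.6057 × 36 / 25
E_5 = -489.8052 / 25
E_5 = -19.59 eV

The energy is 36 times more negative than hydrogen at the same n due to the stronger nuclear charge.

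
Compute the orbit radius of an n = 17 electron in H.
15.29322 nm (or 152.93221 Å)

The Bohr radius formula is:
r_n = n² a₀ / Z

where a₀ = 0.05291772 nm is the Bohr radius.

For H (Z = 1) at n = 17:
r_17 = 17² × 0.05291772 nm / 1
r_17 = 289 × 0.05291772 nm / 1
r_17 = 15.293221 nm / 1
r_17 = 15.29322 nm

The electron orbits at approximately 15.29322 nm from the nucleus.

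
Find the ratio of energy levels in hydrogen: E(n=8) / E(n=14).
3.0625

Using E_n = -13.6057 Z² / n² eV with Z = 1:

E_8 = -13.6057 / 8² = -13.6057 / 64 = -0.212589063 eV
E_14 = -13.6057 / 14² = -13.6057 / 196 = -0.069416837 eV

The ratio is:
E_8/E_14 = (-0.212589063) / (-0.069416837)
E_8/E_14 = (-13.6057/64) / (-13.6057/196)
E_8/E_14 = 196/64
E_8/E_14 = 3.0625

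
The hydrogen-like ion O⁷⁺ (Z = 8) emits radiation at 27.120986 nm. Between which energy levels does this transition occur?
n = 10 → n = 4

First, find the photon energy from the wavelength (hc = 1239.84 eV·nm):
E = hc/λ = 1239.84 eV·nm / 27.120986 nm = 45.715152 eV

The energy levels of O⁷⁺ satisfy E_n = -13.6057 × 8² / n² eV, so an emission n_i → n_f releases
ΔE = 13.6057 × 8² × (1/n_f² − 1/n_i²) eV.

Setting ΔE equal to the photon energy:
1/n_f² − 1/n_i² = 45.715152 / (13.6057 × 8²) = 0.052500000

Since 1/n_i² must be positive, we need 1/n_f² > 0.052500000, i.e. n_f ≤ 4. For each allowed n_f, solve n_i = (1/n_f² − 0.052500000)^(−1/2) and check whether it is a whole number:
  n_f = 1: 1/n_i² = 1.000000000 − 0.052500000 = 0.947500000 → n_i = 1.027  (not an integer) ✗
  n_f = 2: 1/n_i² = 0.250000000 − 0.052500000 = 0.197500000 → n_i = 2.250  (not an integer) ✗
  n_f = 3: 1/n_i² = 0.111111111 − 0.052500000 = 0.058611111 → n_i = 4.131  (not an integer) ✗
  n_f = 4: 1/n_i² = 0.062500000 − 0.052500000 = 0.010000000 → n_i = 10.000  → integer, n_i = 10 ✓

Only n_f = 4 gives an integer upper level, n_i = 10.

The transition is from n = 10 to n = 4 (emission).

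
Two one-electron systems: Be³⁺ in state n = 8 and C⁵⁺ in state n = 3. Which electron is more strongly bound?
C⁵⁺ at n = 3 (E = -54.42280 eV)

Using E_n = -13.6057 Z² / n² eV:

Be³⁺ (Z = 4) at n = 8:
E = -13.6057 × 4² / 8² = -13.6057 × 16 / 64 = -3.40142500 eV

C⁵⁺ (Z = 6) at n = 3:
E = -13.6057 × 6² / 3² = -13.6057 × 36 / 9 = -54.42280000 eV

Since -54.42280000 eV < -3.40142500 eV,
C⁵⁺ at n = 3 is more tightly bound (requires more energy to ionize).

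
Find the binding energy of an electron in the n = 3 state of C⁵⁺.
54.42280 eV

The ionization energy is the energy needed to remove the electron completely (n → ∞).

For a hydrogen-like ion with Z = 6, E_n = -13.6057 Z² / n² eV.

At n = 3: E_3 = -13.6057 × 6² / 3² = -54.42280000 eV
At n = ∞: E_∞ = 0 eV

Ionization energy = E_∞ - E_3 = 0 - (-54.42280000) = 54.42280000 eV
Ionization energy ≈ 54.42280 eV

This is also called the binding energy of the electron in state n = 3.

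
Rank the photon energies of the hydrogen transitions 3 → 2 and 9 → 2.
9 → 2

Calculate the energy for each transition:

Transition 3 → 2:
ΔE₁ = |E_2 - E_3| = |-13.6057/2² - (-13.6057/3²)|
ΔE₁ = |-3.401425000 - (-1.511744444)| = 1.889681 eV

Transition 9 → 2:
ΔE₂ = |E_2 - E_9| = |-13.6057/2² - (-13.6057/9²)|
ΔE₂ = |-3.401425000 - (-0.167971605)| = 3.233453 eV

Since 3.233453 eV > 1.889681 eV, the transition 9 → 2 emits the more energetic photon.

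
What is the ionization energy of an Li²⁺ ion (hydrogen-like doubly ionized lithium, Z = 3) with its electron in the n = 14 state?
0.625 eV

The ionization energy is the energy needed to remove the electron completely (n → ∞).

For a hydrogen-like ion with Z = 3, E_n = -13.6057 Z² / n² eV.

At n = 14: E_14 = -13.6057 × 3² / 14² = -0.624752 eV
At n = ∞: E_∞ = 0 eV

Ionization energy = E_∞ - E_14 = 0 - (-0.624752) = 0.624752 eV
Ionization energy ≈ 0.625 eV

This is also called the binding energy of the electron in state n = 14.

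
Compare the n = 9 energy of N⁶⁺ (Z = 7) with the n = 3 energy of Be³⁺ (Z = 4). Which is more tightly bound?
Be³⁺ at n = 3 (E = -24.187911 eV)

Using E_n = -13.6057 Z² / n² eV:

N⁶⁺ (Z = 7) at n = 9:
E = -13.6057 × 7² / 9² = -13.6057 × 49 / 81 = -8.230608642 eV

Be³⁺ (Z = 4) at n = 3:
E = -13.6057 × 4² / 3² = -13.6057 × 16 / 9 = -24.187911111 eV

Since -24.187911111 eV < -8.230608642 eV,
Be³⁺ at n = 3 is more tightly bound (requires more energy to ionize).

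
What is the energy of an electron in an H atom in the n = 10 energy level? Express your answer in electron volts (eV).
-0.136 eV

The energy levels of a hydrogen-like atom are given by:
E_n = -13.6057 eV / n²

For n = 10:
E_10 = -13.6057 eV / 10²
E_10 = -13.6057 eV / 100
E_10 = -0.136 eV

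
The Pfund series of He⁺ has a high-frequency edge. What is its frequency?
5.264e+14 Hz

The series limit corresponds to the transition from n = ∞ to n = 5.
This is the highest energy (shortest wavelength) transition in the Pfund series.

E_∞ = 0 eV
E_5 = -13.6057 × 2² / 5² = -2.17691200 eV

Energy at series limit:
ΔE = E_∞ - E_5 = 0 - (-2.17691200) = 2.17691200 eV
E = 2.17691200 eV × (1.602177 × 10⁻¹⁹ J/eV) = 3.48780e-19 J
f = E/h = 3.48780e-19 J / (6.62607 × 10⁻³⁴ J·s) = 5.264e+14 Hz

This energy equals the ionization energy from the n = 5 state of He⁺.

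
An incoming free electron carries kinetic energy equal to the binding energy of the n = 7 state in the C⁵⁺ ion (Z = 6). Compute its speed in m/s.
1.8752e+06 m/s (or 0.62549% of c)

The binding energy at n = 7 for C⁵⁺ is:
E_7 = -13.6057 × 6²/7² = -9.9960245 eV
|E_7| = 9.9960245 eV

Convert to Joules:
KE = 9.9960245 eV × (1.602177 × 10⁻¹⁹ J/eV) = 1.601540e-18 J

Using KE = ½mv²:
v = √(2·KE/m_e)
v = √(2 × 1.601540e-18 J / 9.10938 × 10⁻³¹ kg)
v = 1.8752e+06 m/s

This is approximately 0.62549% the speed of light.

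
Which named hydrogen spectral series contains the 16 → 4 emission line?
Brackett series

The spectral series in hydrogen are named based on the final (lower) energy level:
- Lyman series: n_final = 1 (ultraviolet)
- Balmer series: n_final = 2 (visible/near-UV)
- Paschen series: n_final = 3 (infrared)
- Brackett series: n_final = 4 (infrared)
- Pfund series: n_final = 5 (far infrared)

Since this transition ends at n = 4, it belongs to the Brackett series.

For reference, this 16 → 4 line has photon energy
ΔE = 13.6057 eV × (1/4² - 1/16²) = 0.797208984 eV,
corresponding to wavelength λ = hc/ΔE = 1239.84 eV·nm / 0.797208984 eV = 1555.226 nm in the infrared region.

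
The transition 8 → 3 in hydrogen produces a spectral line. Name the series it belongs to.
Paschen series

The spectral series in hydrogen are named based on the final (lower) energy level:
- Lyman series: n_final = 1 (ultraviolet)
- Balmer series: n_final = 2 (visible/near-UV)
- Paschen series: n_final = 3 (infrared)
- Brackett series: n_final = 4 (infrared)
- Pfund series: n_final = 5 (far infrared)

Since this transition ends at n = 3, it belongs to the Paschen series.

For reference, this 8 → 3 line has photon energy
ΔE = 13.6057 eV × (1/3² - 1/8²) = 1.2991553819 eV,
corresponding to wavelength λ = hc/ΔE = 1239.84 eV·nm / 1.2991553819 eV = 954.343120 nm in the infrared region.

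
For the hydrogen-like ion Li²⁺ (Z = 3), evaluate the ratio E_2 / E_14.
49.00000

Using E_n = -13.6057 Z² / n² eV with Z = 3:

E_2 = -13.6057 × 3² / 2² = -122.4513 / 4 = -30.61282500000 eV
E_14 = -13.6057 × 3² / 14² = -122.4513 / 196 = -0.62475153061 eV

The ratio is:
E_2/E_14 = (-30.61282500000) / (-0.62475153061)
E_2/E_14 = (-122.4513/4) / (-122.4513/196)
E_2/E_14 = 196/4
E_2/E_14 = 49.00000
(Note: the Z² factors cancel in the ratio.)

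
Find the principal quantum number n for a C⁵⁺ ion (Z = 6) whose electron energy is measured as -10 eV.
n = 7

The exact energy levels follow E_n = -13.6057 Z² / n² eV with Z = 6.

The measured value (-10 eV) is reported to only 2 significant figures, so we must test candidate n values and see which one matches to that precision.

Candidate energies:
  n = 5:  E = -13.6057 × 6² / 5² = -19.59221 eV
  n = 6:  E = -13.6057 × 6² / 6² = -13.60570 eV
  n = 7:  E = -13.6057 × 6² / 7² = -9.99602 eV  ← matches
  n = 8:  E = -13.6057 × 6² / 8² = -7.65321 eV
  n = 9:  E = -13.6057 × 6² / 9² = -6.04698 eV

Checking against the measurement of -10 eV (2 sig figs), only n = 7 agrees:
E_7 = -9.99602 eV, which rounds to -10 eV ✓

Therefore n = 7.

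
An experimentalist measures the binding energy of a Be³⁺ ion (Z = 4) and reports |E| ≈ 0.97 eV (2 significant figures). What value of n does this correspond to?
n = 15

The exact energy levels follow E_n = -13.6057 Z² / n² eV with Z = 4.

The measured value (-0.97 eV) is reported to only 2 significant figures, so we must test candidate n values and see which one matches to that precision.

Candidate energies:
  n = 13:  E = -13.6057 × 4² / 13² = -1.288114 eV
  n = 14:  E = -13.6057 × 4² / 14² = -1.110669 eV
  n = 15:  E = -13.6057 × 4² / 15² = -0.967516 eV  ← matches
  n = 16:  E = -13.6057 × 4² / 16² = -0.850356 eV
  n = 17:  E = -13.6057 × 4² / 17² = -0.753257 eV

Checking against the measurement of -0.97 eV (2 sig figs), only n = 15 agrees:
E_15 = -0.967516 eV, which rounds to -0.97 eV ✓

Therefore n = 15.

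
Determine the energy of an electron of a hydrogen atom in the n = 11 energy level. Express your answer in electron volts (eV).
-0.11244 eV

The energy levels of a hydrogen-like atom are given by:
E_n = -13.6057 eV / n²

For n = 11:
E_11 = -13.6057 eV / 11²
E_11 = -13.6057 eV / 121
E_11 = -0.11244 eV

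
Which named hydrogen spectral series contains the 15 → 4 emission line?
Brackett series

The spectral series in hydrogen are named based on the final (lower) energy level:
- Lyman series: n_final = 1 (ultraviolet)
- Balmer series: n_final = 2 (visible/near-UV)
- Paschen series: n_final = 3 (infrared)
- Brackett series: n_final = 4 (infrared)
- Pfund series: n_final = 5 (far infrared)

Since this transition ends at n = 4, it belongs to the Brackett series.

For reference, this 15 → 4 line has photon energy
ΔE = 13.6057 eV × (1/4² - 1/15²) = 0.78988647222 eV,
corresponding to wavelength λ = hc/ΔE = 1239.84 eV·nm / 0.78988647222 eV = 1569.64329 nm in the infrared region.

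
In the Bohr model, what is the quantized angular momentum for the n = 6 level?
6.33e-34 J·s (or 6ℏ)

In the Bohr model, angular momentum is quantized:
L = nℏ

where ℏ = h/(2π) = 1.0546e-34 J·s

For n = 6:
L = 6 × 1.0546e-34 J·s
L = 6.33e-34 J·s

This can also be written as L = 6ℏ.
The angular momentum is an integer multiple of the reduced Planck constant.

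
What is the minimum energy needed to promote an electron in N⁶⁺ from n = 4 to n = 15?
38.704 eV

The energy levels of a hydrogen-like atom are E_n = -13.6057 Z² eV / n².

Energy at n = 4: E_4 = -13.6057 × 7² / 4² = -41.667456 eV
Energy at n = 15: E_15 = -13.6057 × 7² / 15² = -2.963019 eV

The excitation energy is the difference:
ΔE = E_15 - E_4
ΔE = -2.963019 - (-41.667456)
ΔE = 38.704 eV

Since this is positive, energy must be absorbed (photon absorption).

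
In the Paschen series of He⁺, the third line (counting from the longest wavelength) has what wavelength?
273.38 nm

The lines of a series are numbered from the longest wavelength (smallest ΔE) outward; the third line is the transition from n = n_f + 3 to n_f.
The Paschen series has all transitions ending at n_f = 3.

For He⁺ (Z = 2), the third line (γ-line) is the jump from n = 6 to n = 3:
E_6 = -13.6057 × 2² / 6² = -1.511744 eV
E_3 = -13.6057 × 2² / 3² = -6.046978 eV
ΔE = E_6 - E_3 = 4.535234 eV

λ = hc/E = 1239.84 eV·nm / 4.535234 eV
λ = 273.38 nm

This is the γ-line of the Paschen series in He⁺.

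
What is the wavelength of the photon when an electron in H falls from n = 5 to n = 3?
1281.4666 nm

First, find the transition energy using E_n = -13.6057 / n² eV:
E_5 = -13.6057 / 5² = -0.5442280000 eV
E_3 = -13.6057 / 3² = -1.5117444444 eV

Photon energy: |ΔE| = |E_3 - E_5| = 0.9675164444 eV

Convert to wavelength using E = hc/λ with hc = 1239.84 eV·nm:
λ = hc/E = 1239.84 eV·nm / 0.9675164444 eV
λ = 1281.4666 nm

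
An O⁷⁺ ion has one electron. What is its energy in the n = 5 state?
-34.83 eV

For hydrogen-like ions, the energy levels scale with Z²:
E_n = -13.6057 Z² / n² eV

For O⁷⁺ (Z = 8) at n = 5:
E_5 = -13.6057 × 8² / 5²
E_5 = -13.6057 × 64 / 25
E_5 = -870.7648 / 25
E_5 = -34.83 eV

The energy is 64 times more negative than hydrogen at the same n due to the stronger nuclear charge.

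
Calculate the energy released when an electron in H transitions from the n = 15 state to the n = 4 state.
0.78989 eV

The energy levels are E_n = -13.6057 eV / n².

Energy at n = 15: E_15 = -13.6057 / 15² = -0.06046978 eV
Energy at n = 4: E_4 = -13.6057 / 4² = -0.85035625 eV

For emission (electron falling to lower state), the photon energy is:
E_photon = E_15 - E_4 = |-0.06046978 - (-0.85035625)|
E_photon = 0.78989 eV

This energy is carried away by the emitted photon.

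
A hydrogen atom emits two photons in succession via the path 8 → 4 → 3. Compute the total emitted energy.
1.30 eV

The energy levels of hydrogen are E_n = -13.6057 / n² eV.

First transition (8 → 4):
ΔE₁ = |E_4 - E_8|
ΔE₁ = |-0.85035625 - (-0.21258906)| = 0.63777 eV

Second transition (4 → 3):
ΔE₂ = |E_3 - E_4|
ΔE₂ = |-1.51174444 - (-0.85035625)| = 0.66139 eV

Total energy released:
E_total = ΔE₁ + ΔE₂ = 0.63777 + 0.66139 = 1.30 eV

Note: This equals the direct transition 8 → 3: 1.30 eV ✓
Energy is conserved regardless of the path taken.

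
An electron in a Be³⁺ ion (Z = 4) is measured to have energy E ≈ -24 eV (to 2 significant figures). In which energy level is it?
n = 3

The exact energy levels follow E_n = -13.6057 Z² / n² eV with Z = 4.

The measured value (-24 eV) is reported to only 2 significant figures, so we must test candidate n values and see which one matches to that precision.

Candidate energies:
  n = 1:  E = -13.6057 × 4² / 1² = -217.69120 eV
  n = 2:  E = -13.6057 × 4² / 2² = -54.42280 eV
  n = 3:  E = -13.6057 × 4² / 3² = -24.18791 eV  ← matches
  n = 4:  E = -13.6057 × 4² / 4² = -13.60570 eV
  n = 5:  E = -13.6057 × 4² / 5² = -8.70765 eV

Checking against the measurement of -24 eV (2 sig figs), only n = 3 agrees:
E_3 = -24.18791 eV, which rounds to -24 eV ✓

Therefore n = 3.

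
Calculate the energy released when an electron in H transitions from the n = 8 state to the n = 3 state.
1.299155 eV

The energy levels are E_n = -13.6057 eV / n².

Energy at n = 8: E_8 = -13.6057 / 8² = -0.212589063 eV
Energy at n = 3: E_3 = -13.6057 / 3² = -1.511744444 eV

For emission (electron falling to lower state), the photon energy is:
E_photon = E_8 - E_3 = |-0.212589063 - (-1.511744444)|
E_photon = 1.299155 eV

This energy is carried away by the emitted photon.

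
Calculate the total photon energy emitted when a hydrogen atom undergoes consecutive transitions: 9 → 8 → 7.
0.1097 eV

The energy levels of hydrogen are E_n = -13.6057 / n² eV.

First transition (9 → 8):
ΔE₁ = |E_8 - E_9|
ΔE₁ = |-0.2125890625 - (-0.1679716049)| = 0.0446175 eV

Second transition (8 → 7):
ΔE₂ = |E_7 - E_8|
ΔE₂ = |-0.2776673469 - (-0.2125890625)| = 0.0650783 eV

Total energy released:
E_total = ΔE₁ + ΔE₂ = 0.0446175 + 0.0650783 = 0.1097 eV

Note: This equals the direct transition 9 → 7: 0.1097 eV ✓
Energy is conserved regardless of the path taken.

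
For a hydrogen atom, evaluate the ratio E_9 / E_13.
2.09

Using E_n = -13.6057 Z² / n² eV with Z = 1:

E_9 = -13.6057 / 9² = -13.6057 / 81 = -0.16797160 eV
E_13 = -13.6057 / 13² = -13.6057 / 169 = -0.08050710 eV

The ratio is:
E_9/E_13 = (-0.16797160) / (-0.08050710)
E_9/E_13 = (-13.6057/81) / (-13.6057/169)
E_9/E_13 = 169/81
E_9/E_13 = 2.09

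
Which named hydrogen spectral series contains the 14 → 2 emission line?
Balmer series

The spectral series in hydrogen are named based on the final (lower) energy level:
- Lyman series: n_final = 1 (ultraviolet)
- Balmer series: n_final = 2 (visible/near-UV)
- Paschen series: n_final = 3 (infrared)
- Brackett series: n_final = 4 (infrared)
- Pfund series: n_final = 5 (far infrared)

Since this transition ends at n = 2, it belongs to the Balmer series.

For reference, this 14 → 2 line has photon energy
ΔE = 13.6057 eV × (1/2² - 1/14²) = 3.332008163 eV,
corresponding to wavelength λ = hc/ΔE = 1239.84 eV·nm / 3.332008163 eV = 372.09993 nm in the visible/near-UV region.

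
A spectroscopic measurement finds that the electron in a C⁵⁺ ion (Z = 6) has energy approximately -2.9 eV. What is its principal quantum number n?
n = 13

The exact energy levels follow E_n = -13.6057 Z² / n² eV with Z = 6.

The measured value (-2.9 eV) is reported to only 2 significant figures, so we must test candidate n values and see which one matches to that precision.

Candidate energies:
  n = 11:  E = -13.6057 × 6² / 11² = -4.04798 eV
  n = 12:  E = -13.6057 × 6² / 12² = -3.40143 eV
  n = 13:  E = -13.6057 × 6² / 13² = -2.89826 eV  ← matches
  n = 14:  E = -13.6057 × 6² / 14² = -2.49901 eV
  n = 15:  E = -13.6057 × 6² / 15² = -2.17691 eV

Checking against the measurement of -2.9 eV (2 sig figs), only n = 13 agrees:
E_13 = -2.89826 eV, which rounds to -2.9 eV ✓

Therefore n = 13.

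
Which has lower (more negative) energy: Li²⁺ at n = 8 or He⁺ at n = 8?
Li²⁺ at n = 8 (E = -1.9133 eV)

Using E_n = -13.6057 Z² / n² eV:

Li²⁺ (Z = 3) at n = 8:
E = -13.6057 × 3² / 8² = -13.6057 × 9 / 64 = -1.9133016 eV

He⁺ (Z = 2) at n = 8:
E = -13.6057 × 2² / 8² = -13.6057 × 4 / 64 = -0.8503563 eV

Since -1.9133016 eV < -0.8503563 eV,
Li²⁺ at n = 8 is more tightly bound (requires more energy to ionize).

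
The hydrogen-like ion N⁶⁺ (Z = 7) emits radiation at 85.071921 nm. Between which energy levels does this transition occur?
n = 13 → n = 6

First, find the photon energy from the wavelength (hc = 1239.84 eV·nm):
E = hc/λ = 1239.84 eV·nm / 85.071921 nm = 14.574021 eV

The energy levels of N⁶⁺ satisfy E_n = -13.6057 × 7² / n² eV, so an emission n_i → n_f releases
ΔE = 13.6057 × 7² × (1/n_f² − 1/n_i²) eV.

Setting ΔE equal to the photon energy:
1/n_f² − 1/n_i² = 14.574021 / (13.6057 × 7²) = 0.021860617

Since 1/n_i² must be positive, we need 1/n_f² > 0.021860617, i.e. n_f ≤ 6. For each allowed n_f, solve n_i = (1/n_f² − 0.021860617)^(−1/2) and check whether it is a whole number:
  n_f = 1: 1/n_i² = 1.000000000 − 0.021860617 = 0.978139383 → n_i = 1.011  (not an integer) ✗
  n_f = 2: 1/n_i² = 0.250000000 − 0.021860617 = 0.228139383 → n_i = 2.094  (not an integer) ✗
  n_f = 3: 1/n_i² = 0.111111111 − 0.021860617 = 0.089250494 → n_i = 3.347  (not an integer) ✗
  n_f = 4: 1/n_i² = 0.062500000 − 0.021860617 = 0.040639383 → n_i = 4.961  (not an integer) ✗
  n_f = 5: 1/n_i² = 0.040000000 − 0.021860617 = 0.018139383 → n_i = 7.425  (not an integer) ✗
  n_f = 6: 1/n_i² = 0.027777778 − 0.021860617 = 0.005917161 → n_i = 13.000  → integer, n_i = 13 ✓

Only n_f = 6 gives an integer upper level, n_i = 13.

The transition is from n = 13 to n = 6 (emission).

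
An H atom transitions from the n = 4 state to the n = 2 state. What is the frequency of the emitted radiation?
6.168e+14 Hz

First, find the transition energy:
E_4 = -13.6057 / 4² = -0.850356 eV
E_2 = -13.6057 / 2² = -3.401425 eV
|ΔE| = |E_2 - E_4| = 2.551069 eV

Convert to Joules: E = 2.551069 eV × (1.602177 × 10⁻¹⁹ J/eV) = 4.08726e-19 J

Using E = hf:
f = E/h = 4.08726e-19 J / (6.62607 × 10⁻³⁴ J·s)
f = 6.168e+14 Hz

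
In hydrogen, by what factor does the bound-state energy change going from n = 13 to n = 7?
3.44898

Using E_n = -13.6057 Z² / n² eV with Z = 1:

E_7 = -13.6057 / 7² = -13.6057 / 49 = -0.27766734694 eV
E_13 = -13.6057 / 13² = -13.6057 / 169 = -0.08050710059 eV

The ratio is:
E_7/E_13 = (-0.27766734694) / (-0.08050710059)
E_7/E_13 = (-13.6057/49) / (-13.6057/169)
E_7/E_13 = 169/49
E_7/E_13 = 3.44898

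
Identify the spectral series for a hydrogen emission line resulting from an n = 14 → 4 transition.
Brackett series

The spectral series in hydrogen are named based on the final (lower) energy level:
- Lyman series: n_final = 1 (ultraviolet)
- Balmer series: n_final = 2 (visible/near-UV)
- Paschen series: n_final = 3 (infrared)
- Brackett series: n_final = 4 (infrared)
- Pfund series: n_final = 5 (far infrared)

Since this transition ends at n = 4, it belongs to the Brackett series.

For reference, this 14 → 4 line has photon energy
ΔE = 13.6057 eV × (1/4² - 1/14²) = 0.7809394133 eV,
corresponding to wavelength λ = hc/ΔE = 1239.84 eV·nm / 0.7809394133 eV = 1587.6264 nm in the infrared region.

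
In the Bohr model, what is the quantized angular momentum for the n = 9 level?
9.49e-34 J·s (or 9ℏ)

In the Bohr model, angular momentum is quantized:
L = nℏ

where ℏ = h/(2π) = 1.0546e-34 J·s

For n = 9:
L = 9 × 1.0546e-34 J·s
L = 9.49e-34 J·s

This can also be written as L = 9ℏ.
The angular momentum is an integer multiple of the reduced Planck constant.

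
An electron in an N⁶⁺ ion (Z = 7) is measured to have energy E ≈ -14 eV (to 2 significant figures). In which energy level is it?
n = 7

The exact energy levels follow E_n = -13.6057 Z² / n² eV with Z = 7.

The measured value (-14 eV) is reported to only 2 significant figures, so we must test candidate n values and see which one matches to that precision.

Candidate energies:
  n = 5:  E = -13.6057 × 7² / 5² = -26.66717 eV
  n = 6:  E = -13.6057 × 7² / 6² = -18.51887 eV
  n = 7:  E = -13.6057 × 7² / 7² = -13.60570 eV  ← matches
  n = 8:  E = -13.6057 × 7² / 8² = -10.41686 eV
  n = 9:  E = -13.6057 × 7² / 9² = -8.23061 eV

Checking against the measurement of -14 eV (2 sig figs), only n = 7 agrees:
E_7 = -13.60570 eV, which rounds to -14 eV ✓

Therefore n = 7.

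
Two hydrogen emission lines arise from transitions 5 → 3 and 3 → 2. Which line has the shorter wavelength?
3 → 2

Calculate the energy for each transition:

Transition 5 → 3:
ΔE₁ = |E_3 - E_5| = |-13.6057/3² - (-13.6057/5²)|
ΔE₁ = |-1.511744444444 - (-0.544228000000)| = 0.967516444 eV

Transition 3 → 2:
ΔE₂ = |E_2 - E_3| = |-13.6057/2² - (-13.6057/3²)|
ΔE₂ = |-3.401425000000 - (-1.511744444444)| = 1.889680556 eV

Since 1.889680556 eV > 0.967516444 eV, the transition 3 → 2 emits the more energetic photon.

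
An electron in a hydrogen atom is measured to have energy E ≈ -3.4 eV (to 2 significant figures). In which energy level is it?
n = 2

The exact energy levels follow E_n = -13.6057 eV / n².

The measured value (-3.4 eV) is reported to only 2 significant figures, so we must test candidate n values and see which one matches to that precision.

Candidate energies:
  n = 1:  E = -13.6057/1² = -13.60570 eV
  n = 2:  E = -13.6057/2² = -3.40143 eV  ← matches
  n = 3:  E = -13.6057/3² = -1.51174 eV
  n = 4:  E = -13.6057/4² = -0.85036 eV

Checking against the measurement of -3.4 eV (2 sig figs), only n = 2 agrees:
E_2 = -3.40143 eV, which rounds to -3.4 eV ✓

Therefore n = 2.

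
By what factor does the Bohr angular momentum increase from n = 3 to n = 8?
2.667

In the Bohr model, L_n = nℏ, so the ratio is purely the ratio of quantum numbers:

L_8/L_3 = 8ℏ / 3ℏ = 8/3 = 2.667

The angular momentum scales linearly with n.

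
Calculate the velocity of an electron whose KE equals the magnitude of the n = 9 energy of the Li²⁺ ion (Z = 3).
7.2923e+05 m/s (or 0.243% of c)

The binding energy at n = 9 for Li²⁺ is:
E_9 = -13.6057 × 3²/9² = -1.5117444 eV
|E_9| = 1.5117444 eV

Convert to Joules:
KE = 1.5117444 eV × (1.602177 × 10⁻¹⁹ J/eV) = 2.422082e-19 J

Using KE = ½mv²:
v = √(2·KE/m_e)
v = √(2 × 2.422082e-19 J / 9.10938 × 10⁻³¹ kg)
v = 7.2923e+05 m/s

This is approximately 0.243% the speed of light.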